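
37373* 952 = 35579096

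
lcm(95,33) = 3135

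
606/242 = 303/121=2.50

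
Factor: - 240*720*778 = - 2^9*3^3*5^2 * 389^1 = -  134438400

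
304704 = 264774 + 39930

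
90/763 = 90/763= 0.12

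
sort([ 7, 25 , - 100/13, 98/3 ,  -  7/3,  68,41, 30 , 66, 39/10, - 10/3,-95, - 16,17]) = [ - 95, - 16, - 100/13, - 10/3, - 7/3, 39/10 , 7,17 , 25,30,  98/3, 41,  66 , 68 ]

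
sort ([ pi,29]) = [ pi, 29 ] 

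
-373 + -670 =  - 1043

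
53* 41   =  2173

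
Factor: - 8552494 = -2^1*4276247^1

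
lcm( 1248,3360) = 43680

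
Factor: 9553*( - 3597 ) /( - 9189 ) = 3^( - 1)*11^1*41^1*109^1*233^1*1021^( - 1) = 11454047/3063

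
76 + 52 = 128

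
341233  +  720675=1061908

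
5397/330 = 1799/110 = 16.35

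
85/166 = 85/166 = 0.51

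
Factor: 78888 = 2^3*3^1*19^1*173^1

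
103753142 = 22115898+81637244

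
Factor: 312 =2^3 * 3^1 * 13^1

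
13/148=13/148  =  0.09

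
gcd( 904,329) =1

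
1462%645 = 172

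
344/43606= 172/21803  =  0.01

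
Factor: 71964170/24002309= 2^1*5^1 * 7196417^1*24002309^( - 1 ) 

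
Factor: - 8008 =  - 2^3*7^1 * 11^1*13^1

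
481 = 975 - 494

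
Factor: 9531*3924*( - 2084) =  - 77940858096 = - 2^4*3^5*109^1*353^1*521^1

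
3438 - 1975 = 1463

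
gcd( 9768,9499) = 1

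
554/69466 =277/34733 = 0.01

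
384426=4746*81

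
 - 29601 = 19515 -49116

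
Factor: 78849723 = 3^1*17^1*1546073^1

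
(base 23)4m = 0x72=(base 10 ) 114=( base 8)162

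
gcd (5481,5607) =63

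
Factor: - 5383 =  - 7^1*769^1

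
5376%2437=502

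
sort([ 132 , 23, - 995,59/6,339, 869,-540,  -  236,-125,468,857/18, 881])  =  [  -  995, - 540,-236,-125,59/6,23,857/18,132,339 , 468, 869, 881]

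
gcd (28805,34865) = 5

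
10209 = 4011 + 6198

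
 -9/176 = -9/176 =- 0.05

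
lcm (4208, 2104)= 4208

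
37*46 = 1702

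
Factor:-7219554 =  - 2^1*3^1*53^1* 73^1*311^1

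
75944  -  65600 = 10344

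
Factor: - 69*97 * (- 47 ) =314571 = 3^1*23^1* 47^1*97^1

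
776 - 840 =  - 64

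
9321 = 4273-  - 5048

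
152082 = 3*50694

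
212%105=2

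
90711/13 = 90711/13 = 6977.77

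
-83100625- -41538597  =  -41562028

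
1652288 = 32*51634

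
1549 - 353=1196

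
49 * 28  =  1372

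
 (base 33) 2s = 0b1011110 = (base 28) 3A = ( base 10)94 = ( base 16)5e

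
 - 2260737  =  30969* (  -  73)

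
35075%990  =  425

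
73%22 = 7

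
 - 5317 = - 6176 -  - 859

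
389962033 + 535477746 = 925439779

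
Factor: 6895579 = 37^1*227^1* 821^1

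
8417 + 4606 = 13023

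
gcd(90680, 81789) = 1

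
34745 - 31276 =3469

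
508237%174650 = 158937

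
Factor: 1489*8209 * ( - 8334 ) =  - 101868157134 = - 2^1*3^2 *463^1 *1489^1*8209^1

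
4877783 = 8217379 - 3339596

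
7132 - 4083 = 3049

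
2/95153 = 2/95153= 0.00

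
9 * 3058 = 27522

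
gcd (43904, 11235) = 7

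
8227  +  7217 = 15444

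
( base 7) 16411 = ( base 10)4663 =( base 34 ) 415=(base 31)4QD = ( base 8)11067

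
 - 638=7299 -7937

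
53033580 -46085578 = 6948002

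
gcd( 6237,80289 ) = 99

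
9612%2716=1464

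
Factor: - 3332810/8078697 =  - 2^1*3^( - 4 )* 5^1*11^( - 1 )*  13^1*31^1*827^1*9067^ ( - 1 ) 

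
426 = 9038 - 8612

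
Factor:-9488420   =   - 2^2*5^1 * 23^1*20627^1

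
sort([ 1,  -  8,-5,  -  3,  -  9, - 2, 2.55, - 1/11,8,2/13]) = [ -9, - 8, - 5, -3, - 2, - 1/11,2/13,1,2.55,8 ]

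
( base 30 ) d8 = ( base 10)398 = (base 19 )11i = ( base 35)BD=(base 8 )616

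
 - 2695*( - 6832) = 18412240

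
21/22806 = 1/1086 = 0.00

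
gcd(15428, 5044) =4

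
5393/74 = 5393/74 = 72.88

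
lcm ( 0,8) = 0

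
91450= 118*775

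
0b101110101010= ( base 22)63G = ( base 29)3FS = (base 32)2TA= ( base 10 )2986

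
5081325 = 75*67751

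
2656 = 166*16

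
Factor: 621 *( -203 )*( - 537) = 67695831=3^4*7^1*23^1*29^1*179^1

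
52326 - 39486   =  12840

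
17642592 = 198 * 89104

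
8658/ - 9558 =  - 1 + 50/531 = -0.91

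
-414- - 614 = 200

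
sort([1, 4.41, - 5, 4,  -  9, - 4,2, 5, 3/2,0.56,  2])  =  [ - 9, - 5,-4,0.56, 1, 3/2,2, 2, 4, 4.41,  5 ]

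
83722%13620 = 2002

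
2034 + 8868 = 10902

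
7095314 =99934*71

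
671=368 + 303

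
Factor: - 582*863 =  - 502266 = - 2^1*3^1*97^1*863^1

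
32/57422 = 16/28711 = 0.00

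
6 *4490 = 26940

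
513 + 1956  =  2469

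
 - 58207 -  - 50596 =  - 7611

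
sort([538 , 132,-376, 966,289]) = [ - 376,132, 289, 538,966]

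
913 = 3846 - 2933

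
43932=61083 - 17151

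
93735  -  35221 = 58514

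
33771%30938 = 2833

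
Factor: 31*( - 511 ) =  - 7^1 * 31^1*73^1 =- 15841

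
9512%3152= 56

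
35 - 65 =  - 30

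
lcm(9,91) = 819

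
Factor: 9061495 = 5^1*1249^1*1451^1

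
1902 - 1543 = 359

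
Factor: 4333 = 7^1 * 619^1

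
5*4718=23590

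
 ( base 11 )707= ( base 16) 356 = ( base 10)854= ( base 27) 14h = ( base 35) OE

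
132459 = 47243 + 85216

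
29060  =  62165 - 33105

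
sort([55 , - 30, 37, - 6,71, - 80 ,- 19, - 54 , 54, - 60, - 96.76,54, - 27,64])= [ - 96.76, - 80,- 60, - 54, - 30, - 27 , - 19, - 6, 37, 54, 54,55,  64, 71]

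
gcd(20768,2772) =44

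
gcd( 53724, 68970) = 726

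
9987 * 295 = 2946165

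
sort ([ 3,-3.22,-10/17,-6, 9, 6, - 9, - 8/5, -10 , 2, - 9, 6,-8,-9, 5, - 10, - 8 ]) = [-10,  -  10, -9, - 9, - 9, - 8, - 8,  -  6,  -  3.22, - 8/5, - 10/17, 2, 3, 5, 6,6, 9]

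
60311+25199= 85510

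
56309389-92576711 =  -  36267322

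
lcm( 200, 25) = 200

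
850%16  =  2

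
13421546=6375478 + 7046068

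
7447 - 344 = 7103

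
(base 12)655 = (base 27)17b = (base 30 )10t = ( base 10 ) 929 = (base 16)3a1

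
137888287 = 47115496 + 90772791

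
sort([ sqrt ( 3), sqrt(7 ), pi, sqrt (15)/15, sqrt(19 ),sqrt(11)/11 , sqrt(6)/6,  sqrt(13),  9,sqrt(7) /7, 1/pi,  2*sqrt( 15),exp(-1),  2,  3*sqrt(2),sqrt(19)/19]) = [ sqrt( 19) /19, sqrt ( 15)/15, sqrt ( 11 ) /11, 1/pi, exp( -1),  sqrt( 7)/7 , sqrt(6) /6, sqrt(3),2,sqrt(7), pi,  sqrt(13 ),3*sqrt(2 ), sqrt(19),2*sqrt(15),9]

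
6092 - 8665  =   - 2573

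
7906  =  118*67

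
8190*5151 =42186690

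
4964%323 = 119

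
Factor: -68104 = - 2^3*8513^1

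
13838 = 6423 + 7415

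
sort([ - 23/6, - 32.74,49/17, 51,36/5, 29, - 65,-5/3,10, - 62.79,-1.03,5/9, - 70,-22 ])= [ - 70, - 65, - 62.79,- 32.74, - 22, - 23/6, - 5/3, - 1.03, 5/9,49/17, 36/5,10,  29,51] 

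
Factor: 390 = 2^1*3^1*5^1*13^1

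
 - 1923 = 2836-4759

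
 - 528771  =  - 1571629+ 1042858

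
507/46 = 507/46 = 11.02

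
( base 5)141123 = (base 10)5788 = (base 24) a14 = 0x169C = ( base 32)5KS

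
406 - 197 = 209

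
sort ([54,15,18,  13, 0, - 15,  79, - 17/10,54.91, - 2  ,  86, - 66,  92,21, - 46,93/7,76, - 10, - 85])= [ - 85, - 66, - 46,- 15, - 10,- 2, - 17/10,0,13,93/7, 15,18,21,54,54.91, 76,79,86 , 92] 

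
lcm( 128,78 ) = 4992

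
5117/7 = 731 = 731.00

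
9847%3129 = 460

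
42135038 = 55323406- 13188368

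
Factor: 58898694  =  2^1*3^1*9816449^1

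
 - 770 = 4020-4790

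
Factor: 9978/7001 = 2^1*3^1*1663^1*7001^( - 1)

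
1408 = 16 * 88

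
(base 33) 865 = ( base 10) 8915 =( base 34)7O7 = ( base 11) 6775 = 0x22d3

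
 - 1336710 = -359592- 977118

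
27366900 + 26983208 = 54350108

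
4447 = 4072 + 375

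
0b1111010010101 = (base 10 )7829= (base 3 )101201222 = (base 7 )31553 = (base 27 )AJQ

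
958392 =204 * 4698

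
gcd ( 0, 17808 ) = 17808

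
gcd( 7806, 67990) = 2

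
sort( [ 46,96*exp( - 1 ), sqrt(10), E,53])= [ E,sqrt( 10),96*exp( - 1),46,53]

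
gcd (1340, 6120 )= 20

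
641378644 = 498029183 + 143349461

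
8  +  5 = 13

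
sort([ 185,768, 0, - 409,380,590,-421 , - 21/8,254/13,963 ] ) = [ -421 , - 409,-21/8, 0,254/13  ,  185,380, 590,768,963 ] 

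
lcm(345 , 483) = 2415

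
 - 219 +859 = 640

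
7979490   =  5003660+2975830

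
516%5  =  1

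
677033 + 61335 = 738368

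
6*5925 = 35550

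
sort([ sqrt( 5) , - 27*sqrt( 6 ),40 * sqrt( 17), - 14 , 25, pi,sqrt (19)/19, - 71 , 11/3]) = [ - 71, - 27*sqrt( 6), - 14,sqrt( 19)/19 , sqrt(5),  pi,11/3, 25,40 * sqrt( 17) ]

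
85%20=5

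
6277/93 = 6277/93 = 67.49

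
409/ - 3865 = - 1 + 3456/3865=- 0.11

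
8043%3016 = 2011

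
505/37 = 505/37 = 13.65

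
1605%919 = 686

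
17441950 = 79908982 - 62467032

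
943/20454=943/20454 = 0.05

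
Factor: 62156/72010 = 2^1*5^(  -  1)*19^(-1)*41^1 = 82/95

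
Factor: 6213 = 3^1*19^1*109^1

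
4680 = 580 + 4100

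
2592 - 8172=  -  5580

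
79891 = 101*791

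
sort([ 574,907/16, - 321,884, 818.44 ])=[-321, 907/16,574 , 818.44,884]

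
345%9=3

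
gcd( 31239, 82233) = 9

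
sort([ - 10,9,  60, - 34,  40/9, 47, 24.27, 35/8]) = [ - 34, - 10,35/8, 40/9,  9, 24.27,  47,60 ]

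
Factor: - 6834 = - 2^1*3^1*17^1*67^1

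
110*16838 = 1852180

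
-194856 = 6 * ( - 32476) 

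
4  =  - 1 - -5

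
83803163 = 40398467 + 43404696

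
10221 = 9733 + 488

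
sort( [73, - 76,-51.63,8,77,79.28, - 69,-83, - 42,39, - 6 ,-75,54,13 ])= [-83, - 76,  -  75,-69, - 51.63 , - 42, - 6,8,13,39,54, 73, 77,79.28]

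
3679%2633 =1046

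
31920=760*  42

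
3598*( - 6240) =-22451520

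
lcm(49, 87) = 4263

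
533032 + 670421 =1203453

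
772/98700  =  193/24675 = 0.01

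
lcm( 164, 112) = 4592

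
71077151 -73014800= -1937649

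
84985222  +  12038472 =97023694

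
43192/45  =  43192/45 = 959.82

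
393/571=393/571 = 0.69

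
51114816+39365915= 90480731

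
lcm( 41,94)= 3854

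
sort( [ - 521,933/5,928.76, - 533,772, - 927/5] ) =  [ - 533, - 521, - 927/5 , 933/5 , 772 , 928.76]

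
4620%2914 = 1706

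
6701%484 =409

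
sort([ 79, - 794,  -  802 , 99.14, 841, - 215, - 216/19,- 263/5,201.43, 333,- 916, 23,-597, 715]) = [- 916, - 802,  -  794, - 597 , - 215,-263/5 , - 216/19, 23 , 79,99.14 , 201.43,333,715, 841]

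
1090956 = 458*2382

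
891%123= 30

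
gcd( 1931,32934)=1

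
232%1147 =232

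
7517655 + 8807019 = 16324674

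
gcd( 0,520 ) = 520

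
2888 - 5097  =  -2209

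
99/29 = 99/29 = 3.41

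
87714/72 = 4873/4 =1218.25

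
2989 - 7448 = - 4459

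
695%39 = 32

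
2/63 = 2/63 = 0.03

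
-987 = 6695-7682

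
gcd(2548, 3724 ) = 196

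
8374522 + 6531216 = 14905738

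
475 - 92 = 383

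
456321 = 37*12333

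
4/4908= 1/1227 = 0.00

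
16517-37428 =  - 20911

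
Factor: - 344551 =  - 127^1*2713^1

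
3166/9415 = 3166/9415=   0.34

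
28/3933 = 28/3933 = 0.01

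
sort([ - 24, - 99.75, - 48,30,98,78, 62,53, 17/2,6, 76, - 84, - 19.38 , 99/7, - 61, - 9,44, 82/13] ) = [ - 99.75, - 84,-61,  -  48, - 24, - 19.38, - 9,6,82/13 , 17/2,  99/7,30, 44, 53,62,76, 78,98 ] 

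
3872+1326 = 5198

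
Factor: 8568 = 2^3 * 3^2*7^1*17^1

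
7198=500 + 6698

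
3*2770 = 8310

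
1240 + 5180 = 6420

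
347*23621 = 8196487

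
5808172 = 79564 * 73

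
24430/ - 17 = -1438 + 16/17 = -1437.06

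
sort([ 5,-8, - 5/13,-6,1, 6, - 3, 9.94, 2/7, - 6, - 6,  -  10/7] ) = [-8  ,  -  6,-6, - 6,- 3, - 10/7, - 5/13,2/7, 1,  5,6,9.94]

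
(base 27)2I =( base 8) 110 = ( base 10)72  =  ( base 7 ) 132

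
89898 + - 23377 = 66521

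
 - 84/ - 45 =28/15 = 1.87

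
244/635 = 244/635 = 0.38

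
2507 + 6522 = 9029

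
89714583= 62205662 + 27508921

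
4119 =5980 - 1861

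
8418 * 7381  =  62133258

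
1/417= 1/417 =0.00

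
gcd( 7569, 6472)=1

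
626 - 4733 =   -  4107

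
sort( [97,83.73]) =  [83.73,97] 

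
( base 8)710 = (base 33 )DR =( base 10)456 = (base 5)3311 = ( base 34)de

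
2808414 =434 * 6471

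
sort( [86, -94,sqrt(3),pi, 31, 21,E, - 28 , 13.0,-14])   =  [ - 94,-28, - 14, sqrt(3 ), E, pi , 13.0,21,31, 86 ]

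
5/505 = 1/101= 0.01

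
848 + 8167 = 9015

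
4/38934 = 2/19467 = 0.00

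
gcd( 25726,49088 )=2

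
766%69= 7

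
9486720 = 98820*96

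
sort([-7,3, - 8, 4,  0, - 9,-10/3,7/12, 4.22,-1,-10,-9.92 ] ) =[- 10, - 9.92, - 9,  -  8,- 7, - 10/3,  -  1,0,7/12,3 , 4, 4.22] 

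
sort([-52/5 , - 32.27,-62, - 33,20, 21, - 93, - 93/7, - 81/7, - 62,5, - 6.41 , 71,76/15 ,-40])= [ - 93, - 62, - 62,- 40, - 33, - 32.27, - 93/7, - 81/7, - 52/5, - 6.41, 5 , 76/15, 20, 21, 71 ]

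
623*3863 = 2406649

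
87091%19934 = 7355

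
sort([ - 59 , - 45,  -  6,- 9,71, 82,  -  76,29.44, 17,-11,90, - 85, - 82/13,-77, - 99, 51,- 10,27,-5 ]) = [  -  99, - 85,-77,-76 , - 59,-45, - 11, - 10, - 9 , - 82/13 , - 6, - 5, 17, 27, 29.44,51 , 71,82,90] 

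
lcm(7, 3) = 21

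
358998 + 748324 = 1107322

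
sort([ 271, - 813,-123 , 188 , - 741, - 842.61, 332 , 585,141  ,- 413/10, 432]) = [ - 842.61, - 813, - 741,  -  123, - 413/10,141,188,271, 332 , 432,585]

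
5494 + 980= 6474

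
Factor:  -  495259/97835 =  - 5^(  -  1)  *17^(  -  1)*23^1 * 61^1*353^1*1151^ ( - 1 )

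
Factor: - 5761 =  - 7^1 * 823^1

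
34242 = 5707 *6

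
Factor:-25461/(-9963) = 23/9  =  3^( - 2 )*23^1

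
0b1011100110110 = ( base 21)d9k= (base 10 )5942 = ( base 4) 1130312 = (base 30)6i2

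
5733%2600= 533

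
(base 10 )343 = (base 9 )421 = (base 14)1A7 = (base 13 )205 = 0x157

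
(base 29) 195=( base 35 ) VM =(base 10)1107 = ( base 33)10I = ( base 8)2123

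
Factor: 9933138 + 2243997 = 12177135= 3^4*5^1* 107^1*281^1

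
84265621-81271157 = 2994464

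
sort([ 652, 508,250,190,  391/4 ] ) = [ 391/4, 190, 250,508, 652]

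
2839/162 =2839/162 = 17.52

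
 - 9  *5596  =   - 50364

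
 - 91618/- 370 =247 + 114/185 = 247.62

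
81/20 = 4 + 1/20 = 4.05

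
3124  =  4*781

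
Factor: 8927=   79^1*113^1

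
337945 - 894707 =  - 556762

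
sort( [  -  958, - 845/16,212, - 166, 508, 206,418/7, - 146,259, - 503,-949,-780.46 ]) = [ - 958, - 949 , - 780.46, - 503,-166, - 146, - 845/16,418/7,206, 212,259,508] 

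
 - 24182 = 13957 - 38139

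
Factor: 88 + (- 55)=3^1*11^1 = 33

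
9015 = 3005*3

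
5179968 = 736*7038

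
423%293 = 130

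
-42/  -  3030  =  7/505=0.01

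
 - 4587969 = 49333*( - 93) 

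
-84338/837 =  - 84338/837  =  - 100.76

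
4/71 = 4/71 = 0.06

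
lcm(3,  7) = 21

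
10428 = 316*33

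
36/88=9/22=0.41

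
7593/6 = 2531/2= 1265.50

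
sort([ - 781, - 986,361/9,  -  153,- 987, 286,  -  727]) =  [ - 987, - 986, - 781, - 727, - 153 , 361/9, 286 ] 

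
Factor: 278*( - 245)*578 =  - 39367580 = - 2^2*5^1  *7^2*17^2*139^1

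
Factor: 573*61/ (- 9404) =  - 2^( - 2 ) *3^1*61^1*191^1*2351^ ( - 1) = - 34953/9404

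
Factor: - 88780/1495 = - 772/13 =- 2^2*13^( - 1 )*193^1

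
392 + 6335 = 6727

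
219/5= 219/5 = 43.80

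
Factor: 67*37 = 2479= 37^1*67^1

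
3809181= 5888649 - 2079468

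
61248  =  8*7656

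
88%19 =12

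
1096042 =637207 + 458835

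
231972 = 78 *2974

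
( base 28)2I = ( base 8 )112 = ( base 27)2K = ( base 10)74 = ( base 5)244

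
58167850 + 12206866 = 70374716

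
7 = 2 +5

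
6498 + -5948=550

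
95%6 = 5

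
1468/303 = 4+ 256/303 = 4.84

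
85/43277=85/43277 = 0.00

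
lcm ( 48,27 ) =432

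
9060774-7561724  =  1499050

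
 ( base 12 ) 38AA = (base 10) 6466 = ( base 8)14502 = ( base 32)6a2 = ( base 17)1566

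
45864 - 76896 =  - 31032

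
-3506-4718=-8224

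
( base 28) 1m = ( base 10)50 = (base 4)302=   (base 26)1O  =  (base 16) 32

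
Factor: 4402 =2^1*31^1*71^1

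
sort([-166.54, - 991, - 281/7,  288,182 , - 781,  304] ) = [ - 991,  -  781, - 166.54, - 281/7, 182,288,  304 ] 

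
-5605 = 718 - 6323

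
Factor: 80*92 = 2^6*5^1*23^1 = 7360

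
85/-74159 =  - 85/74159 = - 0.00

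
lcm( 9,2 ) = 18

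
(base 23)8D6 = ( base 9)6201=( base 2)1000110111001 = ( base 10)4537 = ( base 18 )e01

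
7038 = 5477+1561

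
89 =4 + 85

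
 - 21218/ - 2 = 10609  +  0/1 = 10609.00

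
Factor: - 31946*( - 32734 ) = 1045720364 = 2^2 *13^1 * 1259^1*15973^1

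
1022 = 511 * 2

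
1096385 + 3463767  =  4560152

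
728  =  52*14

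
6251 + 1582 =7833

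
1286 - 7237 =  - 5951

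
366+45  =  411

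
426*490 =208740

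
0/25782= 0 = 0.00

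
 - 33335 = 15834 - 49169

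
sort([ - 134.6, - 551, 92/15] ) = [ - 551, - 134.6,92/15]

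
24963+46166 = 71129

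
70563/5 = 70563/5  =  14112.60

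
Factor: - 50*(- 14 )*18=2^3*3^2*5^2*7^1  =  12600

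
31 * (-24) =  - 744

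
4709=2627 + 2082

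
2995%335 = 315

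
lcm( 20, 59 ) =1180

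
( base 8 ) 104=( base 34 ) 20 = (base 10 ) 68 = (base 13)53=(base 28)2c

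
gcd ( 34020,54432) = 6804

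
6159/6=1026 + 1/2 = 1026.50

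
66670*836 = 55736120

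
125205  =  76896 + 48309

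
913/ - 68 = - 913/68 = - 13.43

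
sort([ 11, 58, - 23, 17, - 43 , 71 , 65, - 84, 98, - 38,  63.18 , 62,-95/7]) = [ - 84, - 43, - 38, - 23,-95/7,11, 17,58, 62, 63.18, 65,  71, 98]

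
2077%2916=2077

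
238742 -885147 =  - 646405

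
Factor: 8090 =2^1*5^1*809^1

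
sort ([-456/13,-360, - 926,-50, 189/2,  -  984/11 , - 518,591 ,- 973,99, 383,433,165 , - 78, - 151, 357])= [ - 973, - 926, - 518, - 360, - 151, - 984/11, - 78, - 50, - 456/13, 189/2,99, 165,357, 383, 433,591]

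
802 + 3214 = 4016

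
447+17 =464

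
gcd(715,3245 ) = 55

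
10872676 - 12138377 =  - 1265701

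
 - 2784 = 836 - 3620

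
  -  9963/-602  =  16 + 331/602 = 16.55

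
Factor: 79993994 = 2^1*39996997^1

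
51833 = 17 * 3049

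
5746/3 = 1915 + 1/3 = 1915.33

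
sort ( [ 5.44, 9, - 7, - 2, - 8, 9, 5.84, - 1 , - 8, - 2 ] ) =[ - 8, - 8,-7,  -  2, -2,  -  1, 5.44, 5.84 , 9,9]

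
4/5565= 4/5565 = 0.00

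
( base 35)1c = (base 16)2F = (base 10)47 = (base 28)1j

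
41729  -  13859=27870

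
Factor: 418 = 2^1*11^1*19^1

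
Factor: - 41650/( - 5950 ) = 7^1 = 7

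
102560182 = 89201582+13358600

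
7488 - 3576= 3912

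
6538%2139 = 121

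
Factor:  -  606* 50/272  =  - 2^(  -  2) * 3^1*5^2*17^( - 1 )*101^1 =-  7575/68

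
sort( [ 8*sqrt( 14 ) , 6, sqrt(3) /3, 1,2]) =[sqrt( 3 ) /3,1,2,6, 8*sqrt(14 )]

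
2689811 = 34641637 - 31951826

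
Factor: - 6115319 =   -  7^1 * 873617^1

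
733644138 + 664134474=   1397778612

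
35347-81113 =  - 45766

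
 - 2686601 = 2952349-5638950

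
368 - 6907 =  - 6539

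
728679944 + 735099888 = 1463779832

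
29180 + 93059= 122239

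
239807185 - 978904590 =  - 739097405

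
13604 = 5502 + 8102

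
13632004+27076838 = 40708842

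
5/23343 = 5/23343 = 0.00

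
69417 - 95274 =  - 25857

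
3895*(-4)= - 15580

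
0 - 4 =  - 4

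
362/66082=181/33041   =  0.01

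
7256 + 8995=16251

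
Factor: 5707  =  13^1*439^1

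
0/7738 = 0 = 0.00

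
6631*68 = 450908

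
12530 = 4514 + 8016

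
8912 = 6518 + 2394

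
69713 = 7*9959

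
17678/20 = 8839/10 = 883.90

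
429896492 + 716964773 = 1146861265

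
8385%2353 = 1326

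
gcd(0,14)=14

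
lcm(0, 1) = 0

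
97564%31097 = 4273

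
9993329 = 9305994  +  687335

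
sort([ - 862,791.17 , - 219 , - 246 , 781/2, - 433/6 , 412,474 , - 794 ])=[- 862, - 794,-246 , - 219, - 433/6,781/2 , 412, 474, 791.17] 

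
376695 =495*761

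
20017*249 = 4984233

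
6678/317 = 21  +  21/317 = 21.07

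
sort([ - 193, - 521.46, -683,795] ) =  [ - 683, - 521.46, - 193,795]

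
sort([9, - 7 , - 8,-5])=[ -8, - 7,-5 , 9 ] 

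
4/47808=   1/11952=   0.00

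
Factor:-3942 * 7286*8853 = - 2^2*3^4*13^1*73^1*227^1*3643^1 = - 254270660436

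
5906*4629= 27338874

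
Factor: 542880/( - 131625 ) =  - 2^5 * 3^( - 2 )*5^( - 2) * 29^1 = -928/225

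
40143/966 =13381/322 = 41.56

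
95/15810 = 19/3162= 0.01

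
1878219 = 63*29813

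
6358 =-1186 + 7544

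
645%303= 39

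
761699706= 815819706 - 54120000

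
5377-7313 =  - 1936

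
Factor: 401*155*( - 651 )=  - 40462905= - 3^1*5^1*7^1*31^2*401^1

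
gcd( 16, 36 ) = 4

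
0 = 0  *468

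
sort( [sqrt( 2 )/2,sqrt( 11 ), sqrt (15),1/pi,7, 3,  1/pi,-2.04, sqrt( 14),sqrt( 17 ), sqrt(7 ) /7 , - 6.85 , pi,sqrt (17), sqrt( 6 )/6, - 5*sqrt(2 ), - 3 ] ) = [ - 5*sqrt( 2 ), - 6.85 , - 3,  -  2.04 , 1/pi,1/pi,sqrt( 7 )/7 , sqrt( 6)/6,sqrt (2)/2,3, pi,sqrt (11 ),  sqrt (14 ) , sqrt( 15),sqrt( 17),sqrt ( 17), 7]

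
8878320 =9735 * 912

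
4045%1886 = 273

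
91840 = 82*1120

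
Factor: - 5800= - 2^3*5^2*29^1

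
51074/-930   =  -55 + 38/465 = -54.92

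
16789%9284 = 7505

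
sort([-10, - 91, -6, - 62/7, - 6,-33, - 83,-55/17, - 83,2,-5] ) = [-91 , - 83,-83, - 33,-10, - 62/7,-6 , - 6, - 5,-55/17, 2]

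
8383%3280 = 1823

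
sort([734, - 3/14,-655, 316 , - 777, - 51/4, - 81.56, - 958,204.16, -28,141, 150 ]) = [ - 958,-777 ,- 655 , - 81.56,  -  28, - 51/4, - 3/14 , 141,150,  204.16, 316, 734] 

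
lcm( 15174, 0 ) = 0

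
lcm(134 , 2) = 134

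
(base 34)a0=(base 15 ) 17a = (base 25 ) DF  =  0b101010100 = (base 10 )340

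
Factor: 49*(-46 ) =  - 2254  =  - 2^1*7^2 * 23^1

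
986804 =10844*91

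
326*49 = 15974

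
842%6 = 2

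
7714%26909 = 7714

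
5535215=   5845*947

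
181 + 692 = 873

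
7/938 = 1/134 = 0.01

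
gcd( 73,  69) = 1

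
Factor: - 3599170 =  - 2^1*5^1*19^2 *997^1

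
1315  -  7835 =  - 6520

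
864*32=27648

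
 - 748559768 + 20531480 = - 728028288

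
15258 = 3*5086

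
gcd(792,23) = 1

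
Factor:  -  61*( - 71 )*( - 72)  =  -2^3*3^2*61^1*71^1 = - 311832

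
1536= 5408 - 3872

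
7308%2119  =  951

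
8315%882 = 377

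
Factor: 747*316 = 236052 =2^2*3^2*79^1*83^1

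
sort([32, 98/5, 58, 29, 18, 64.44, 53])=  [ 18,98/5, 29, 32,53,58, 64.44]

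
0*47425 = 0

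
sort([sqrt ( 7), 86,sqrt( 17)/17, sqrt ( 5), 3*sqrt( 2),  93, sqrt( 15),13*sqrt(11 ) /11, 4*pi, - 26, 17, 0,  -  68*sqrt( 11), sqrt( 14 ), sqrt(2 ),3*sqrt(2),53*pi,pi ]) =[-68*sqrt( 11), - 26, 0, sqrt( 17) /17, sqrt(2 ),sqrt ( 5 ), sqrt( 7),pi, sqrt (14 ), sqrt ( 15), 13*sqrt( 11)/11,3*sqrt( 2), 3*sqrt( 2), 4 * pi, 17,  86,93, 53*pi ] 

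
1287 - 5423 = - 4136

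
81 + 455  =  536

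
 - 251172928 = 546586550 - 797759478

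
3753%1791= 171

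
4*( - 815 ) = -3260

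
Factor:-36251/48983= -11^(  -  1)*61^ ( - 1) * 73^( - 1)*36251^1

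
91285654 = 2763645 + 88522009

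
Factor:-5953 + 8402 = 31^1*79^1 = 2449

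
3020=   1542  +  1478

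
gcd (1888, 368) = 16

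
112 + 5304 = 5416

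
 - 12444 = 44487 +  - 56931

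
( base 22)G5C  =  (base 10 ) 7866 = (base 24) DFI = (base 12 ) 4676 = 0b1111010111010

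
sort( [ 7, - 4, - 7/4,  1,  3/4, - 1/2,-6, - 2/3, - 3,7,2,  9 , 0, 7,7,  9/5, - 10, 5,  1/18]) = [-10,-6 ,-4, - 3,-7/4, - 2/3, - 1/2,  0, 1/18, 3/4 , 1,9/5, 2, 5, 7, 7, 7,7, 9]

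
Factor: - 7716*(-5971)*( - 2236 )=-103017519696 = - 2^4*3^1*7^1*13^1*43^1*643^1*853^1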